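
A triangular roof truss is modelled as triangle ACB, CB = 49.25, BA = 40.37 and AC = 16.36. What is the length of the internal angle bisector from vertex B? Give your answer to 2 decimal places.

By the law of cosines, cos B = (CB² + BA² − AC²) / (2·CB·BA) ≈ 0.95252, so ∠B ≈ 17.73°.
The bisector from B has length 2·CB·BA·cos(∠B/2)/(CB+BA) ≈ 43.84.

t_B ≈ 43.84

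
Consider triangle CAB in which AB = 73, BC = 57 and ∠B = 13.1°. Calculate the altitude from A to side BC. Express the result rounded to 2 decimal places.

By the law of cosines, CA² = AB² + BC² − 2·AB·BC·cos B = 472.57, so CA ≈ 21.739.
Area = ½·AB·BC·sin B ≈ 471.55.
The altitude from A has length 2·area/BC ≈ 16.546.

16.55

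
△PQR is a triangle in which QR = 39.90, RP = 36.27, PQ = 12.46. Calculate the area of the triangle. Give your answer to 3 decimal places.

223.920

Semiperimeter s = (39.9 + 36.27 + 12.46)/2 = 44.315.
Heron's formula: area = √(44.315·4.415·8.045·31.855) ≈ 223.92.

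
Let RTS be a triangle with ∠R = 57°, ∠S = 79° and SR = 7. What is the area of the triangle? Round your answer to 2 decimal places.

The third angle is ∠T = 180° − ∠S − ∠R = 44.00°.
Law of sines: TS = SR·sin R/sin T ≈ 8.4512.
Law of sines: RT = SR·sin S/sin T ≈ 9.8918.
Area = ½·SR·TS·sin S ≈ 29.036.

area ≈ 29.04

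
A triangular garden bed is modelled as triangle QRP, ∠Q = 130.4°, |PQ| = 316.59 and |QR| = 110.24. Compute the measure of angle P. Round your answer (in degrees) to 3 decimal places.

By the law of cosines, |RP|² = |PQ|² + |QR|² − 2·|PQ|·|QR|·cos Q = 1.5762e+05, so |RP| ≈ 397.02.
Law of cosines again: cos P = (|RP|² + |PQ|² − |QR|²)/(2·|RP|·|PQ|) ≈ 0.97739, so ∠P ≈ 12.21°.

12.208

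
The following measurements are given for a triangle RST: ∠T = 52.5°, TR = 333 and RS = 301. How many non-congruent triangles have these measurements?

2

TR·sin T = 333·sin(52.5°) ≈ 264.2.
Since TR sin T < RS < TR (264.2 < 301 < 333), two triangles exist.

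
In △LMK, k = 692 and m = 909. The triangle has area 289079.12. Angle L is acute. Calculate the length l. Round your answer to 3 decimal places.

899.737

From area = ½·m·k·sin L, we get sin L = 2·area/(m·k) ≈ 0.91913.
Taking the acute solution, ∠L ≈ 66.80°.
Law of cosines then gives l ≈ 899.74.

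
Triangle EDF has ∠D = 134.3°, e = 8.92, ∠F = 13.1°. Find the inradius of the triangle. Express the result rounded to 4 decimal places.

The third angle is ∠E = 180° − ∠D − ∠F = 32.60°.
Law of sines: d = e·sin D/sin E ≈ 11.849.
Law of sines: f = e·sin F/sin E ≈ 3.7525.
Area = ½·e·d·sin F ≈ 11.978.
Semiperimeter s = (8.92+11.849+3.7525)/2 = 12.261.
Inradius = area/s = 11.978/12.261 ≈ 0.97692.

0.9769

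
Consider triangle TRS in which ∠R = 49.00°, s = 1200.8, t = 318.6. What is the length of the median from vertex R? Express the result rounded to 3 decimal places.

By the law of cosines, r² = s² + t² − 2·s·t·cos R = 1.0414e+06, so r ≈ 1020.5.
Median from R: ½√(2·s² + 2·t² − r²) ≈ 715.09.

m_R ≈ 715.089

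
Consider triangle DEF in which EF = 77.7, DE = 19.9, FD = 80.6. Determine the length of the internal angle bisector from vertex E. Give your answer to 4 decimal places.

By the law of cosines, cos E = (DE² + EF² − FD²) / (2·DE·EF) ≈ -0.02039, so ∠E ≈ 91.17°.
The bisector from E has length 2·DE·EF·cos(∠E/2)/(DE+EF) ≈ 22.175.

22.1751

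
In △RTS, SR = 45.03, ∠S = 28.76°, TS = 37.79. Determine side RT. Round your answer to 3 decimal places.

21.731

By the law of cosines, RT² = TS² + SR² − 2·TS·SR·cos S = 472.25, so RT ≈ 21.731.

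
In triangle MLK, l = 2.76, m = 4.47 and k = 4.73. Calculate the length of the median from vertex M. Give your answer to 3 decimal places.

m_M ≈ 3.162

Median from M: ½√(2·l² + 2·k² − m²) ≈ 3.1623.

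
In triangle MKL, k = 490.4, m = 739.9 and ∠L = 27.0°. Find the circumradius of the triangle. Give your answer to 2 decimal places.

414.06

By the law of cosines, l² = m² + k² − 2·m·k·cos L = 1.4135e+05, so l ≈ 375.96.
Area = ½·m·k·sin L ≈ 82365.
Circumradius = l/(2 sin L) ≈ 414.06.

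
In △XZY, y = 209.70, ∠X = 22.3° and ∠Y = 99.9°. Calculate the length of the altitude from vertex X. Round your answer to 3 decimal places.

177.447

The third angle is ∠Z = 180° − ∠Y − ∠X = 57.80°.
Law of sines: x = y·sin X/sin Y ≈ 80.775.
Law of sines: z = y·sin Z/sin Y ≈ 180.13.
Area = ½·y·x·sin Z ≈ 7166.6.
The altitude from X has length 2·area/x ≈ 177.45.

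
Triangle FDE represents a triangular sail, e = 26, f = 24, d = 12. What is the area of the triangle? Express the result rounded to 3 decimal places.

Semiperimeter s = (24 + 12 + 26)/2 = 31.
Heron's formula: area = √(31·7·19·5) ≈ 143.58.

area ≈ 143.579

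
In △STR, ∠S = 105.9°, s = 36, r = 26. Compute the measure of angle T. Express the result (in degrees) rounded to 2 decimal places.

30.11

Law of sines: sin R = r·sin S/s ≈ 0.69459.
Since s ≥ r, only the acute value applies: ∠R ≈ 43.99°.
Then ∠T = 180° − ∠S − ∠R ≈ 30.11°.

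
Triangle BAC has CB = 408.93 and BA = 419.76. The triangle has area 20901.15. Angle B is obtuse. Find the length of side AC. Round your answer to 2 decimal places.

From area = ½·CB·BA·sin B, we get sin B = 2·area/(CB·BA) ≈ 0.24353.
Taking the obtuse solution, ∠B ≈ 165.91°.
Law of cosines then gives AC ≈ 822.43.

822.43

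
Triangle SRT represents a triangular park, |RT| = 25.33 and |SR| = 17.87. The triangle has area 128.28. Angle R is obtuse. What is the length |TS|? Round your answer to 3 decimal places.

From area = ½·|SR|·|RT|·sin R, we get sin R = 2·area/(|SR|·|RT|) ≈ 0.56680.
Taking the obtuse solution, ∠R ≈ 145.47°.
Law of cosines then gives |TS| ≈ 41.313.

41.313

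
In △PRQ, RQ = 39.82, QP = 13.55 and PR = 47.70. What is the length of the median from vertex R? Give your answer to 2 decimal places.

Median from R: ½√(2·PR² + 2·RQ² − QP²) ≈ 43.412.

43.41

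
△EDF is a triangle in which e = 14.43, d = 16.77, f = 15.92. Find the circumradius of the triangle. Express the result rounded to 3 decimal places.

R ≈ 9.118

By the law of cosines, cos E = (d² + f² − e²) / (2·d·f) ≈ 0.61139, so ∠E ≈ 52.31°.
Circumradius = e/(2 sin E) ≈ 9.1175.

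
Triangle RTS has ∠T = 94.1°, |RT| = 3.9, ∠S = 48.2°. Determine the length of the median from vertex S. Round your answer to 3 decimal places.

The third angle is ∠R = 180° − ∠T − ∠S = 37.70°.
Law of sines: |TS| = |RT|·sin R/sin S ≈ 3.1992.
Law of sines: |SR| = |RT|·sin T/sin S ≈ 5.2182.
Median from S: ½√(2·|TS|² + 2·|SR|² − |RT|²) ≈ 3.8639.

m_S ≈ 3.864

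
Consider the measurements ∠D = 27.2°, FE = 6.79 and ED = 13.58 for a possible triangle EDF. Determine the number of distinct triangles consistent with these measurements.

ED·sin D = 13.58·sin(27.2°) ≈ 6.207.
Since ED sin D < FE < ED (6.207 < 6.79 < 13.58), two triangles exist.

2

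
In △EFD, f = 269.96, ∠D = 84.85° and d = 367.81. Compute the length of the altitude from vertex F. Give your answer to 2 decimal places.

Law of sines: sin F = f·sin D/d ≈ 0.73100.
Since d ≥ f, only the acute value applies: ∠F ≈ 46.97°.
Then ∠E = 180° − ∠D − ∠F ≈ 48.18°.
Law of sines gives e = d·sin E/sin D ≈ 275.22.
Area = ½·d·f·sin E ≈ 36999.
The altitude from F has length 2·area/f ≈ 274.11.

h_F ≈ 274.11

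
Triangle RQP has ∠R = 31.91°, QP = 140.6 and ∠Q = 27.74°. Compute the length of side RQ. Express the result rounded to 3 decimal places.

229.539

The third angle is ∠P = 180° − ∠R − ∠Q = 120.35°.
Law of sines: RQ = QP·sin P/sin R ≈ 229.54.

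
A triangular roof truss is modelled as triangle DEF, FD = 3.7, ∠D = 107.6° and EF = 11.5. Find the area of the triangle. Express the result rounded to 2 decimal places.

17.33

Law of sines: sin E = FD·sin D/EF ≈ 0.30668.
Since EF ≥ FD, only the acute value applies: ∠E ≈ 17.86°.
Then ∠F = 180° − ∠D − ∠E ≈ 54.54°.
Law of sines gives DE = EF·sin F/sin D ≈ 9.8271.
Area = ½·EF·FD·sin F ≈ 17.329.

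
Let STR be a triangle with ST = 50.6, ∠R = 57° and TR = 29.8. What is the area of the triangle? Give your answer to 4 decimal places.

752.6118

Law of sines: sin S = TR·sin R/ST ≈ 0.49392.
Since ST ≥ TR, only the acute value applies: ∠S ≈ 29.60°.
Then ∠T = 180° − ∠R − ∠S ≈ 93.40°.
Law of sines gives RS = ST·sin T/sin R ≈ 60.227.
Area = ½·ST·TR·sin T ≈ 752.61.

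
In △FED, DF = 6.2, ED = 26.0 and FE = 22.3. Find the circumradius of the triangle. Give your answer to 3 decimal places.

By the law of cosines, cos F = (DF² + FE² − ED²) / (2·DF·FE) ≈ -0.50727, so ∠F ≈ 120.48°.
Circumradius = ED/(2 sin F) ≈ 15.085.

15.085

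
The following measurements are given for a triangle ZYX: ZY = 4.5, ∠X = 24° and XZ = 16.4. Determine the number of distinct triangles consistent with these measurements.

XZ·sin X = 16.4·sin(24°) ≈ 6.67.
Since ZY = 4.5 < 6.67 = XZ sin X, no triangle exists.

0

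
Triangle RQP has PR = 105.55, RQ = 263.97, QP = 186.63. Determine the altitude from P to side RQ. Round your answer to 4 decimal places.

Semiperimeter s = (186.63 + 105.55 + 263.97)/2 = 278.08.
Heron's formula: area = √(278.08·91.445·172.53·14.105) ≈ 7866.4.
The altitude from P has length 2·area/RQ ≈ 59.6.

59.6004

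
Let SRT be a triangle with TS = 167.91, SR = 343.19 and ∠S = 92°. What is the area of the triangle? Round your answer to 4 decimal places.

28794.9646

Area = ½·TS·SR·sin S ≈ 28795.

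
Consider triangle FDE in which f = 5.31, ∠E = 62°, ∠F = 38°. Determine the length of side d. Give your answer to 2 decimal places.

8.49

The third angle is ∠D = 180° − ∠E − ∠F = 80.00°.
Law of sines: d = f·sin D/sin F ≈ 8.4938.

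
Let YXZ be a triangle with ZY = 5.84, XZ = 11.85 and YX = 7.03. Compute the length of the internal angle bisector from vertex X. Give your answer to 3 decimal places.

t_X ≈ 8.680

By the law of cosines, cos X = (YX² + XZ² − ZY²) / (2·YX·XZ) ≈ 0.93474, so ∠X ≈ 20.81°.
The bisector from X has length 2·YX·XZ·cos(∠X/2)/(YX+XZ) ≈ 8.6796.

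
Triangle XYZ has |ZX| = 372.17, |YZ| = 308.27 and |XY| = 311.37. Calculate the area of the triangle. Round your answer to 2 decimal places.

46093.73

Semiperimeter s = (308.27 + 372.17 + 311.37)/2 = 495.91.
Heron's formula: area = √(495.91·187.64·123.74·184.54) ≈ 46094.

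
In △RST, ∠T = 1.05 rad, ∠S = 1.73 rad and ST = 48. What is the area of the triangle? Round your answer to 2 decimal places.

The third angle is ∠R = π − ∠S − ∠T = 0.362 rad.
Law of sines: TR = ST·sin S/sin R ≈ 133.97.
Law of sines: RS = ST·sin T/sin R ≈ 117.7.
Area = ½·ST·TR·sin T ≈ 2789.

area ≈ 2788.96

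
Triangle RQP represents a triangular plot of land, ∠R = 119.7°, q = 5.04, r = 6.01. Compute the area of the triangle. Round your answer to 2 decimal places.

Law of sines: sin Q = q·sin R/r ≈ 0.72844.
Since r ≥ q, only the acute value applies: ∠Q ≈ 46.76°.
Then ∠P = 180° − ∠R − ∠Q ≈ 13.54°.
Law of sines gives p = r·sin P/sin R ≈ 1.6204.
Area = ½·r·q·sin P ≈ 3.547.

3.55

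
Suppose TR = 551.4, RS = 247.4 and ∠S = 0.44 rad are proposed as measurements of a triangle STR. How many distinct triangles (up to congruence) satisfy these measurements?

RS·sin S = 247.4·sin(0.44 rad) ≈ 105.4.
Since TR ≥ RS, exactly one triangle exists.

1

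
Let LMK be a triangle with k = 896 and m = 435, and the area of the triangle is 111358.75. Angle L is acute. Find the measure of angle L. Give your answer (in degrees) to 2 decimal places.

From area = ½·m·k·sin L, we get sin L = 2·area/(m·k) ≈ 0.57142.
Taking the acute solution, ∠L ≈ 34.85°.

34.85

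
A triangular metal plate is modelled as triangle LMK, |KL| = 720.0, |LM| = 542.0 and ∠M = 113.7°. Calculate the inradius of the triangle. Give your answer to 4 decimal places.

Law of sines: sin K = |LM|·sin M/|KL| ≈ 0.68929.
Since |KL| ≥ |LM|, only the acute value applies: ∠K ≈ 43.57°.
Then ∠L = 180° − ∠M − ∠K ≈ 22.73°.
Law of sines gives |MK| = |KL|·sin L/sin M ≈ 303.77.
Area = ½·|KL|·|LM|·sin L ≈ 75380.
Semiperimeter s = (303.77+720+542)/2 = 782.89.
Inradius = area/s = 75380/782.89 ≈ 96.284.

96.2844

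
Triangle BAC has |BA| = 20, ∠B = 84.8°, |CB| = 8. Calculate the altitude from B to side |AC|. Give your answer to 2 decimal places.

By the law of cosines, |AC|² = |CB|² + |BA|² − 2·|CB|·|BA|·cos B = 435, so |AC| ≈ 20.857.
Area = ½·|CB|·|BA|·sin B ≈ 79.671.
The altitude from B has length 2·area/|AC| ≈ 7.6399.

h_B ≈ 7.64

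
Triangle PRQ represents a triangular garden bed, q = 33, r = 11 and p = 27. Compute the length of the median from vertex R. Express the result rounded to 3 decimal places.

29.644

Median from R: ½√(2·q² + 2·p² − r²) ≈ 29.644.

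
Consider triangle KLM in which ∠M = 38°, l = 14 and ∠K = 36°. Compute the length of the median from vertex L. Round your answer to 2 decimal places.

The third angle is ∠L = 180° − ∠M − ∠K = 106.00°.
Law of sines: k = l·sin K/sin L ≈ 8.5606.
Law of sines: m = l·sin M/sin L ≈ 8.9666.
Median from L: ½√(2·m² + 2·k² − l²) ≈ 5.2766.

5.28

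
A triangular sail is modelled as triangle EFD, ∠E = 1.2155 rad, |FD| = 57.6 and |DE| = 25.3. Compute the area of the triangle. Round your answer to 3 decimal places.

Law of sines: sin F = |DE|·sin E/|FD| ≈ 0.41180.
Since |FD| ≥ |DE|, only the acute value applies: ∠F ≈ 0.4244 rad.
Then ∠D = π − ∠E − ∠F ≈ 1.5017 rad.
Law of sines gives |EF| = |FD|·sin D/sin E ≈ 61.29.
Area = ½·|FD|·|DE|·sin D ≈ 726.9.

area ≈ 726.899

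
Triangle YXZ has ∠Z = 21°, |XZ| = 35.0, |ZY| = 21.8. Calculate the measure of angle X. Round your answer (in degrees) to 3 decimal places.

28.073

By the law of cosines, |YX|² = |XZ|² + |ZY|² − 2·|XZ|·|ZY|·cos Z = 275.6, so |YX| ≈ 16.601.
Law of cosines again: cos X = (|YX|² + |XZ|² − |ZY|²)/(2·|YX|·|XZ|) ≈ 0.88235, so ∠X ≈ 28.07°.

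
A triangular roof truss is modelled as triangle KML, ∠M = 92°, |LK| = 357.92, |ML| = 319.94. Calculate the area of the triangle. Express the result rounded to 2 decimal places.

Law of sines: sin K = |ML|·sin M/|LK| ≈ 0.89334.
Since |LK| ≥ |ML|, only the acute value applies: ∠K ≈ 63.30°.
Then ∠L = 180° − ∠M − ∠K ≈ 24.70°.
Law of sines gives |KM| = |LK|·sin L/sin M ≈ 149.68.
Area = ½·|LK|·|ML|·sin L ≈ 23929.

23928.95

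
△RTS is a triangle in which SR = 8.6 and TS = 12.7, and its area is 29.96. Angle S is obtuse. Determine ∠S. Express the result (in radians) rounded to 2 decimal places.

2.56

From area = ½·TS·SR·sin S, we get sin S = 2·area/(TS·SR) ≈ 0.54862.
Taking the obtuse solution, ∠S ≈ 2.561 rad.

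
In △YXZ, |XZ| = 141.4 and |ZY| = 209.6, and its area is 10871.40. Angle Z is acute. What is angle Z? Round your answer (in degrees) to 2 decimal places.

From area = ½·|XZ|·|ZY|·sin Z, we get sin Z = 2·area/(|XZ|·|ZY|) ≈ 0.73363.
Taking the acute solution, ∠Z ≈ 47.19°.

47.19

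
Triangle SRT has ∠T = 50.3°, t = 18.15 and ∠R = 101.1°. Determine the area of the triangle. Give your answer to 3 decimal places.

The third angle is ∠S = 180° − ∠R − ∠T = 28.60°.
Law of sines: s = t·sin S/sin T ≈ 11.292.
Law of sines: r = t·sin R/sin T ≈ 23.149.
Area = ½·t·s·sin R ≈ 100.56.

area ≈ 100.560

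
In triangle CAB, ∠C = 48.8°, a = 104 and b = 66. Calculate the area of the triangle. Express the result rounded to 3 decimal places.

2582.288

Area = ½·a·b·sin C ≈ 2582.3.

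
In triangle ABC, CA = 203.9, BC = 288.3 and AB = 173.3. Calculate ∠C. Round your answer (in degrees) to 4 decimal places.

By the law of cosines, cos C = (BC² + CA² − AB²) / (2·BC·CA) ≈ 0.80514, so ∠C ≈ 36.38°.

∠C ≈ 36.3763°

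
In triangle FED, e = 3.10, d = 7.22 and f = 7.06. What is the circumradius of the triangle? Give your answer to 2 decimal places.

R ≈ 3.66

By the law of cosines, cos F = (e² + d² − f²) / (2·e·d) ≈ 0.26572, so ∠F ≈ 74.59°.
Circumradius = f/(2 sin F) ≈ 3.6616.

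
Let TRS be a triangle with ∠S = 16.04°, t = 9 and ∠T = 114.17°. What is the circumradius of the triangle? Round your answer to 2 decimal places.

4.93

The third angle is ∠R = 180° − ∠S − ∠T = 49.79°.
Law of sines: r = t·sin R/sin T ≈ 7.5336.
Law of sines: s = t·sin S/sin T ≈ 2.7257.
Circumradius = t/(2 sin T) ≈ 4.9324.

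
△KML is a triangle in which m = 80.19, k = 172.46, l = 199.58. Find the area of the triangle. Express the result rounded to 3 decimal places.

Semiperimeter s = (172.46 + 80.19 + 199.58)/2 = 226.12.
Heron's formula: area = √(226.12·53.655·145.93·26.535) ≈ 6854.

area ≈ 6854.001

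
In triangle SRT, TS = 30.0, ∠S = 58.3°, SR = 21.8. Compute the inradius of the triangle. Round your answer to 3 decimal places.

By the law of cosines, RT² = TS² + SR² − 2·TS·SR·cos S = 687.92, so RT ≈ 26.228.
Area = ½·TS·SR·sin S ≈ 278.22.
Semiperimeter s = (26.228+30+21.8)/2 = 39.014.
Inradius = area/s = 278.22/39.014 ≈ 7.1311.

7.131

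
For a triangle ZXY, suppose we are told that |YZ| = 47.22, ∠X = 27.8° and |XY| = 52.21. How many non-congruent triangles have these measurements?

|XY|·sin X = 52.21·sin(27.8°) ≈ 24.35.
Since |XY| sin X < |YZ| < |XY| (24.35 < 47.22 < 52.21), two triangles exist.

2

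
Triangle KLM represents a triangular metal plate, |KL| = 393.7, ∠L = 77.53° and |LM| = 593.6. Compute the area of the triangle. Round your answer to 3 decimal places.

Area = ½·|KL|·|LM|·sin L ≈ 1.1409e+05.

114093.571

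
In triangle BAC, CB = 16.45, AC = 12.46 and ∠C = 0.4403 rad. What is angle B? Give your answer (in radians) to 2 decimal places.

0.80

By the law of cosines, BA² = AC² + CB² − 2·AC·CB·cos C = 55.018, so BA ≈ 7.4174.
Law of cosines again: cos B = (CB² + BA² − AC²)/(2·CB·BA) ≈ 0.69814, so ∠B ≈ 0.7980 rad.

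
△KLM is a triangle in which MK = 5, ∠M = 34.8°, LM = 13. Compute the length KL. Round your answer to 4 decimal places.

9.3408

By the law of cosines, KL² = LM² + MK² − 2·LM·MK·cos M = 87.251, so KL ≈ 9.3408.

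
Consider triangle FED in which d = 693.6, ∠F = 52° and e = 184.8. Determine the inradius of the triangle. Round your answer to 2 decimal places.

By the law of cosines, f² = e² + d² − 2·e·d·cos F = 3.574e+05, so f ≈ 597.83.
Area = ½·e·d·sin F ≈ 50503.
Semiperimeter s = (597.83+184.8+693.6)/2 = 738.12.
Inradius = area/s = 50503/738.12 ≈ 68.421.

r ≈ 68.42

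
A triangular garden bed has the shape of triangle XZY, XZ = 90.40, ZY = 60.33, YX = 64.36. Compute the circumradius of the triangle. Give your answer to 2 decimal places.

By the law of cosines, cos X = (YX² + XZ² − ZY²) / (2·YX·XZ) ≈ 0.74548, so ∠X ≈ 41.80°.
Circumradius = ZY/(2 sin X) ≈ 45.257.

R ≈ 45.26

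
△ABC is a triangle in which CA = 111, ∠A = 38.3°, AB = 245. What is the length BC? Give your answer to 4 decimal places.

172.2266

By the law of cosines, BC² = CA² + AB² − 2·CA·AB·cos A = 29662, so BC ≈ 172.23.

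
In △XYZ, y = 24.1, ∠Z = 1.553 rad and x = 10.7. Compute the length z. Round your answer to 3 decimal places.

By the law of cosines, z² = x² + y² − 2·x·y·cos Z = 686.12, so z ≈ 26.194.

26.194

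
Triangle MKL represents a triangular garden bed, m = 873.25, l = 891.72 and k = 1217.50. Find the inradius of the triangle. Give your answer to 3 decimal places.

Semiperimeter s = (873.25 + 1217.5 + 891.72)/2 = 1491.2.
Heron's formula: area = √(1491.2·617.99·273.74·599.52) ≈ 3.8889e+05.
Inradius = area/s = 3.8889e+05/1491.2 ≈ 260.78.

r ≈ 260.784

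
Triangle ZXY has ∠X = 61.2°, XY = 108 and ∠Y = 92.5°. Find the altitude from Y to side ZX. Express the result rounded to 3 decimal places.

94.641

The third angle is ∠Z = 180° − ∠X − ∠Y = 26.30°.
Law of sines: YZ = XY·sin X/sin Z ≈ 213.6.
Law of sines: ZX = XY·sin Y/sin Z ≈ 243.52.
Area = ½·XY·YZ·sin Y ≈ 11524.
The altitude from Y has length 2·area/ZX ≈ 94.641.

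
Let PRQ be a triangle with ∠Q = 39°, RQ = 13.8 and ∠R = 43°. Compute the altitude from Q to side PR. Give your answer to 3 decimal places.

h_Q ≈ 9.412

The third angle is ∠P = 180° − ∠R − ∠Q = 98.00°.
Law of sines: QP = RQ·sin R/sin P ≈ 9.5041.
Law of sines: PR = RQ·sin Q/sin P ≈ 8.77.
Area = ½·RQ·QP·sin Q ≈ 41.27.
The altitude from Q has length 2·area/PR ≈ 9.4116.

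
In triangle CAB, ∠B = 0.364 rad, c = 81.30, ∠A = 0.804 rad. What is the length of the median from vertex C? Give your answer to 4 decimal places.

m_C ≈ 29.4543

The third angle is ∠C = π − ∠A − ∠B = 1.974 rad.
Law of sines: a = c·sin A/sin C ≈ 63.64.
Law of sines: b = c·sin B/sin C ≈ 31.462.
Median from C: ½√(2·a² + 2·b² − c²) ≈ 29.454.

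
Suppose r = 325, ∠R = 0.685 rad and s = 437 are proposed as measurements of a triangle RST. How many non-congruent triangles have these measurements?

2

s·sin R = 437·sin(0.685 rad) ≈ 276.5.
Since s sin R < r < s (276.5 < 325 < 437), two triangles exist.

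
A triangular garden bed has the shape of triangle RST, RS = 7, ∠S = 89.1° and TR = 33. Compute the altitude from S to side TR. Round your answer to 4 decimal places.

Law of sines: sin T = RS·sin S/TR ≈ 0.21210.
Since TR ≥ RS, only the acute value applies: ∠T ≈ 12.25°.
Then ∠R = 180° − ∠S − ∠T ≈ 78.65°.
Law of sines gives ST = TR·sin R/sin S ≈ 32.359.
Area = ½·TR·RS·sin R ≈ 113.24.
The altitude from S has length 2·area/TR ≈ 6.8632.

h_S ≈ 6.8632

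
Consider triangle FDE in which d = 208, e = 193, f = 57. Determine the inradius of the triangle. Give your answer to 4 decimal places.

Semiperimeter s = (57 + 208 + 193)/2 = 229.
Heron's formula: area = √(229·172·21·36) ≈ 5456.9.
Inradius = area/s = 5456.9/229 ≈ 23.829.

r ≈ 23.8291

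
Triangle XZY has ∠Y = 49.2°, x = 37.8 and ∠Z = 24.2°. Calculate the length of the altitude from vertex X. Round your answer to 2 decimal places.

h_X ≈ 12.24

The third angle is ∠X = 180° − ∠Z − ∠Y = 106.60°.
Law of sines: z = x·sin Z/sin X ≈ 16.169.
Law of sines: y = x·sin Y/sin X ≈ 29.859.
Area = ½·x·z·sin Y ≈ 231.33.
The altitude from X has length 2·area/x ≈ 12.24.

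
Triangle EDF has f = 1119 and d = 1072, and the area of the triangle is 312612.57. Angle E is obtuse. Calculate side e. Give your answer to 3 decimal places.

From area = ½·d·f·sin E, we get sin E = 2·area/(d·f) ≈ 0.52121.
Taking the obtuse solution, ∠E ≈ 148.59°.
Law of cosines then gives e ≈ 2109.2.

2109.227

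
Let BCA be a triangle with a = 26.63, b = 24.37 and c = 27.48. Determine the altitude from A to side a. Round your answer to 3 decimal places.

Semiperimeter s = (24.37 + 27.48 + 26.63)/2 = 39.24.
Heron's formula: area = √(39.24·14.87·11.76·12.61) ≈ 294.16.
The altitude from A has length 2·area/a ≈ 22.092.

22.092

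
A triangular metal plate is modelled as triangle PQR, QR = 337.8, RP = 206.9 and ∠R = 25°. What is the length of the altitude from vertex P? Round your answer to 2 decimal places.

87.44

By the law of cosines, PQ² = QR² + RP² − 2·QR·RP·cos R = 30231, so PQ ≈ 173.87.
Area = ½·QR·RP·sin R ≈ 14769.
The altitude from P has length 2·area/QR ≈ 87.44.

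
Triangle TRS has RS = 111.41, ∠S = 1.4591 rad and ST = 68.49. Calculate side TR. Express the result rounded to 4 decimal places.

By the law of cosines, TR² = RS² + ST² − 2·RS·ST·cos S = 15402, so TR ≈ 124.1.

124.1049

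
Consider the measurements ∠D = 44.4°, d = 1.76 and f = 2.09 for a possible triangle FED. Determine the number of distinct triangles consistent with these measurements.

f·sin D = 2.09·sin(44.4°) ≈ 1.462.
Since f sin D < d < f (1.462 < 1.76 < 2.09), two triangles exist.

2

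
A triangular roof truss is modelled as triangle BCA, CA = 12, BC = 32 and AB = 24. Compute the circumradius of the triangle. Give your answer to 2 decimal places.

R ≈ 18.84

By the law of cosines, cos B = (AB² + BC² − CA²) / (2·AB·BC) ≈ 0.94792, so ∠B ≈ 18.57°.
Circumradius = CA/(2 sin B) ≈ 18.837.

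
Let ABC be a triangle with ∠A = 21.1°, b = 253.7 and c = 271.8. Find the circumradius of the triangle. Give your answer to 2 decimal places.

By the law of cosines, a² = b² + c² − 2·b·c·cos A = 9574.1, so a ≈ 97.847.
Area = ½·b·c·sin A ≈ 12412.
Circumradius = a/(2 sin A) ≈ 135.9.

R ≈ 135.90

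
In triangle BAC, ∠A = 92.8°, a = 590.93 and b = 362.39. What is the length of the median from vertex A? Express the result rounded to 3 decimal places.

Law of sines: sin B = b·sin A/a ≈ 0.61252.
Since a ≥ b, only the acute value applies: ∠B ≈ 37.77°.
Then ∠C = 180° − ∠A − ∠B ≈ 49.43°.
Law of sines gives c = a·sin C/sin A ≈ 449.4.
Median from A: ½√(2·c² + 2·b² − a²) ≈ 281.68.

m_A ≈ 281.681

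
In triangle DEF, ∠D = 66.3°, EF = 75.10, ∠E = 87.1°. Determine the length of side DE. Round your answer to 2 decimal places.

36.72

The third angle is ∠F = 180° − ∠D − ∠E = 26.60°.
Law of sines: DE = EF·sin F/sin D ≈ 36.724.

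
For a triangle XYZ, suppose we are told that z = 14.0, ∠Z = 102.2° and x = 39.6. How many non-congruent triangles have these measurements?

x·sin Z = 39.6·sin(102.2°) ≈ 38.71.
Since ∠Z is not acute, a triangle exists only if z > x; here z ≤ x, so there is no triangle.

0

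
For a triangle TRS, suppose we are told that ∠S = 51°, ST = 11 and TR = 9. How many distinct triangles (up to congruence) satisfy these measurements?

2

ST·sin S = 11·sin(51°) ≈ 8.549.
Since ST sin S < TR < ST (8.549 < 9 < 11), two triangles exist.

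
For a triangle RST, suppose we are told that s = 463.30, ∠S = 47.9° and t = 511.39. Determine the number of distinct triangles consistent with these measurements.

2

t·sin S = 511.39·sin(47.9°) ≈ 379.4.
Since t sin S < s < t (379.4 < 463.30 < 511.39), two triangles exist.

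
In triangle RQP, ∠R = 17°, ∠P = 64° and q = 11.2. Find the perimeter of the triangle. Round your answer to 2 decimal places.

The third angle is ∠Q = 180° − ∠P − ∠R = 99.00°.
Law of sines: r = q·sin R/sin Q ≈ 3.3154.
Law of sines: p = q·sin P/sin Q ≈ 10.192.
Semiperimeter s = (3.3154+11.2+10.192)/2 = 12.354.
Perimeter = 3.3154 + 11.2 + 10.192 = 24.707.

perimeter ≈ 24.71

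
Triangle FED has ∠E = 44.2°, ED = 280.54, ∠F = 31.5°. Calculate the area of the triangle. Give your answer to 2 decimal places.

area ≈ 50879.28

The third angle is ∠D = 180° − ∠F − ∠E = 104.30°.
Law of sines: DF = ED·sin E/sin F ≈ 374.32.
Law of sines: FE = ED·sin D/sin F ≈ 520.28.
Area = ½·ED·DF·sin D ≈ 50879.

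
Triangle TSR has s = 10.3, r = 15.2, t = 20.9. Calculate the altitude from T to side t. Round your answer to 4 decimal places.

h_T ≈ 7.1012

Semiperimeter p = (20.9 + 10.3 + 15.2)/2 = 23.2.
Heron's formula: area = √(23.2·2.3·12.9·8) ≈ 74.207.
The altitude from T has length 2·area/t ≈ 7.1012.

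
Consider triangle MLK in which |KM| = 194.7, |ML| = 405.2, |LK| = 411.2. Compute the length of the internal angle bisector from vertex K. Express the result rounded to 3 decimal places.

By the law of cosines, cos K = (|LK|² + |KM|² − |ML|²) / (2·|LK|·|KM|) ≈ 0.26734, so ∠K ≈ 74.49°.
The bisector from K has length 2·|LK|·|KM|·cos(∠K/2)/(|LK|+|KM|) ≈ 210.37.

210.368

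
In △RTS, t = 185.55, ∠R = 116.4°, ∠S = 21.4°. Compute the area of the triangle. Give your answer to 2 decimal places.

The third angle is ∠T = 180° − ∠S − ∠R = 42.20°.
Law of sines: r = t·sin R/sin T ≈ 247.42.
Law of sines: s = t·sin S/sin T ≈ 100.79.
Area = ½·t·r·sin S ≈ 8375.6.

8375.64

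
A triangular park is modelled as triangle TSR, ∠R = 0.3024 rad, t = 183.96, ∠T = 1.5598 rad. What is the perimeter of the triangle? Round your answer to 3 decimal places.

The third angle is ∠S = π − ∠R − ∠T = 1.2794 rad.
Law of sines: s = t·sin S/sin T ≈ 176.22.
Law of sines: r = t·sin R/sin T ≈ 54.789.
Semiperimeter p = (183.96+176.22+54.789)/2 = 207.48.
Perimeter = 183.96 + 176.22 + 54.789 = 414.96.

perimeter ≈ 414.964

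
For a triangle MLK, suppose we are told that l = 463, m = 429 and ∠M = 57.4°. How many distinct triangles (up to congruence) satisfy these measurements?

2

l·sin M = 463·sin(57.4°) ≈ 390.1.
Since l sin M < m < l (390.1 < 429 < 463), two triangles exist.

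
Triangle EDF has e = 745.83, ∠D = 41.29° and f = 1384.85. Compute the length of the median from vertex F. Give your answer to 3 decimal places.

m_F ≈ 509.552

By the law of cosines, d² = f² + e² − 2·f·e·cos D = 9.2193e+05, so d ≈ 960.17.
Median from F: ½√(2·e² + 2·d² − f²) ≈ 509.55.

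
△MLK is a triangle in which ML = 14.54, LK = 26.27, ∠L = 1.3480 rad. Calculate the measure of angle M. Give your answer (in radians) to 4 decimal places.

∠M ≈ 1.2422 rad

By the law of cosines, KM² = ML² + LK² − 2·ML·LK·cos L = 732.73, so KM ≈ 27.069.
Law of cosines again: cos M = (KM² + ML² − LK²)/(2·KM·ML) ≈ 0.32271, so ∠M ≈ 1.2422 rad.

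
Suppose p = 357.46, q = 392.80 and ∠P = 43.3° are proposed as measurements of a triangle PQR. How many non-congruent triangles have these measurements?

q·sin P = 392.80·sin(43.3°) ≈ 269.4.
Since q sin P < p < q (269.4 < 357.46 < 392.80), two triangles exist.

2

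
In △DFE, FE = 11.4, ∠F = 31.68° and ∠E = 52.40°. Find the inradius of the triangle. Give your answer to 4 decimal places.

The third angle is ∠D = 180° − ∠F − ∠E = 95.92°.
Law of sines: ED = FE·sin F/sin D ≈ 6.0191.
Law of sines: DF = FE·sin E/sin D ≈ 9.0805.
Area = ½·FE·ED·sin E ≈ 27.183.
Semiperimeter s = (11.4+6.0191+9.0805)/2 = 13.25.
Inradius = area/s = 27.183/13.25 ≈ 2.0515.

2.0515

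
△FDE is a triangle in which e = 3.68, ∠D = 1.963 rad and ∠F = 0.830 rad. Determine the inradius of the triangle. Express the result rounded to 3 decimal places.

The third angle is ∠E = π − ∠F − ∠D = 0.349 rad.
Law of sines: f = e·sin F/sin E ≈ 7.9502.
Law of sines: d = e·sin D/sin E ≈ 9.9556.
Area = ½·e·f·sin D ≈ 13.518.
Semiperimeter s = (7.9502+9.9556+3.68)/2 = 10.793.
Inradius = area/s = 13.518/10.793 ≈ 1.2525.

r ≈ 1.252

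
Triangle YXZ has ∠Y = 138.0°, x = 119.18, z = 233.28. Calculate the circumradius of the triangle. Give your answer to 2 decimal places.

By the law of cosines, y² = x² + z² − 2·x·z·cos Y = 1.0995e+05, so y ≈ 331.58.
Area = ½·x·z·sin Y ≈ 9301.7.
Circumradius = y/(2 sin Y) ≈ 247.77.

247.77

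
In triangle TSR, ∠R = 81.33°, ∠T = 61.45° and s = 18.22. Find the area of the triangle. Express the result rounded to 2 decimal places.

area ≈ 238.29

The third angle is ∠S = 180° − ∠R − ∠T = 37.22°.
Law of sines: t = s·sin T/sin S ≈ 26.459.
Law of sines: r = s·sin R/sin S ≈ 29.778.
Area = ½·s·t·sin R ≈ 238.29.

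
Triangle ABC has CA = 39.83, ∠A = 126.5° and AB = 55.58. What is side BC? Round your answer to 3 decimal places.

85.494

By the law of cosines, BC² = CA² + AB² − 2·CA·AB·cos A = 7309.1, so BC ≈ 85.494.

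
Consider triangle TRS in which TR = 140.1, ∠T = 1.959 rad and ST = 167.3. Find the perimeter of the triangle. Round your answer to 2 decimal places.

By the law of cosines, RS² = ST² + TR² − 2·ST·TR·cos T = 65362, so RS ≈ 255.66.
Semiperimeter s = (255.66+167.3+140.1)/2 = 281.53.
Perimeter = 255.66 + 167.3 + 140.1 = 563.06.

563.06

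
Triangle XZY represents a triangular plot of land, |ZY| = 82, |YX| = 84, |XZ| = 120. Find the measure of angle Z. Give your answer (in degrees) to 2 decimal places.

By the law of cosines, cos Z = (|XZ|² + |ZY|² − |YX|²) / (2·|XZ|·|ZY|) ≈ 0.71484, so ∠Z ≈ 44.37°.

∠Z ≈ 44.37°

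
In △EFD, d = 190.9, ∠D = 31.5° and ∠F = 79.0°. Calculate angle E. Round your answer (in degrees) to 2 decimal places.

69.50

The third angle is ∠E = 180° − ∠F − ∠D = 69.50°.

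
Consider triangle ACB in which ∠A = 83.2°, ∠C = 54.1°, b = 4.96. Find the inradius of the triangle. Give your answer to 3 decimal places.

1.608

The third angle is ∠B = 180° − ∠A − ∠C = 42.70°.
Law of sines: a = b·sin A/sin B ≈ 7.2625.
Law of sines: c = b·sin C/sin B ≈ 5.9246.
Area = ½·b·a·sin C ≈ 14.59.
Semiperimeter s = (7.2625+5.9246+4.96)/2 = 9.0735.
Inradius = area/s = 14.59/9.0735 ≈ 1.6079.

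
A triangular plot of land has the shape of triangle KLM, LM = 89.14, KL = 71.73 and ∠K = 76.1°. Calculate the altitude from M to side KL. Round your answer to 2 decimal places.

70.75

Law of sines: sin M = KL·sin K/LM ≈ 0.78113.
Since LM ≥ KL, only the acute value applies: ∠M ≈ 51.36°.
Then ∠L = 180° − ∠K − ∠M ≈ 52.54°.
Law of sines gives MK = LM·sin L/sin K ≈ 72.888.
Area = ½·LM·KL·sin L ≈ 2537.6.
The altitude from M has length 2·area/KL ≈ 70.754.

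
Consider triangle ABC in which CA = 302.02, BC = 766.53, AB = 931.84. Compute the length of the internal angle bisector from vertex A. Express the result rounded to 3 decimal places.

By the law of cosines, cos A = (CA² + AB² − BC²) / (2·CA·AB) ≈ 0.66085, so ∠A ≈ 48.64°.
The bisector from A has length 2·CA·AB·cos(∠A/2)/(CA+AB) ≈ 415.71.

t_A ≈ 415.711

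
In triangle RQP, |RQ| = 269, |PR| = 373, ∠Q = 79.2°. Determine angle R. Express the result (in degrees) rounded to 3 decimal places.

55.695

Law of sines: sin P = |RQ|·sin Q/|PR| ≈ 0.70841.
Since |PR| ≥ |RQ|, only the acute value applies: ∠P ≈ 45.11°.
Then ∠R = 180° − ∠Q − ∠P ≈ 55.69°.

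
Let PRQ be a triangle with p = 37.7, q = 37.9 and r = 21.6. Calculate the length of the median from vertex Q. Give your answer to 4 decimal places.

Median from Q: ½√(2·p² + 2·r² − q²) ≈ 24.183.

24.1831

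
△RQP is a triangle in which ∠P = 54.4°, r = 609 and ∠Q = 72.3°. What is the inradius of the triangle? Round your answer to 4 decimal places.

183.7314

The third angle is ∠R = 180° − ∠Q − ∠P = 53.30°.
Law of sines: q = r·sin Q/sin R ≈ 723.61.
Law of sines: p = r·sin P/sin R ≈ 617.6.
Area = ½·r·q·sin P ≈ 1.7916e+05.
Semiperimeter s = (609+723.61+617.6)/2 = 975.1.
Inradius = area/s = 1.7916e+05/975.1 ≈ 183.73.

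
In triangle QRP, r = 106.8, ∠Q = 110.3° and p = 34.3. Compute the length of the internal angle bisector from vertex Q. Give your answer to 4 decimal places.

By the law of cosines, q² = r² + p² − 2·r·p·cos Q = 15125, so q ≈ 122.98.
The bisector from Q has length 2·r·p·cos(∠Q/2)/(r+p) ≈ 29.671.

t_Q ≈ 29.6709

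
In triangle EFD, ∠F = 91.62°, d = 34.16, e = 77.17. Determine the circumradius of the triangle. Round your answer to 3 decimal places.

By the law of cosines, f² = d² + e² − 2·d·e·cos F = 7271.2, so f ≈ 85.271.
Area = ½·d·e·sin F ≈ 1317.5.
Circumradius = f/(2 sin F) ≈ 42.653.

R ≈ 42.653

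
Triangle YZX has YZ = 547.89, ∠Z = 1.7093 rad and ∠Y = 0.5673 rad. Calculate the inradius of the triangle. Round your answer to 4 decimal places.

The third angle is ∠X = π − ∠Y − ∠Z = 0.8650 rad.
Law of sines: ZX = YZ·sin Y/sin X ≈ 386.83.
Law of sines: XY = YZ·sin Z/sin X ≈ 712.98.
Area = ½·YZ·ZX·sin Z ≈ 1.0496e+05.
Semiperimeter s = (386.83+712.98+547.89)/2 = 823.85.
Inradius = area/s = 1.0496e+05/823.85 ≈ 127.4.

127.3960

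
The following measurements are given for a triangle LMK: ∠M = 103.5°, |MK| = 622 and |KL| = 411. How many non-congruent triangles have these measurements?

0

|MK|·sin M = 622·sin(103.5°) ≈ 604.8.
Since ∠M is not acute, a triangle exists only if |KL| > |MK|; here |KL| ≤ |MK|, so there is no triangle.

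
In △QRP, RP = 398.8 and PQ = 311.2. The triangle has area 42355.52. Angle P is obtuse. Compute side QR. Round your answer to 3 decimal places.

661.277

From area = ½·RP·PQ·sin P, we get sin P = 2·area/(RP·PQ) ≈ 0.68257.
Taking the obtuse solution, ∠P ≈ 136.96°.
Law of cosines then gives QR ≈ 661.28.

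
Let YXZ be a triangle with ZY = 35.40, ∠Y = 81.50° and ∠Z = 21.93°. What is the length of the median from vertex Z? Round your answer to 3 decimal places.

35.046

The third angle is ∠X = 180° − ∠Z − ∠Y = 76.57°.
Law of sines: XZ = ZY·sin Y/sin X ≈ 35.995.
Law of sines: YX = ZY·sin Z/sin X ≈ 13.593.
Median from Z: ½√(2·XZ² + 2·ZY² − YX²) ≈ 35.046.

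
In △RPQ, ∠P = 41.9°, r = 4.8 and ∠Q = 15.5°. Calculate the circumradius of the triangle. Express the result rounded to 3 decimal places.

2.849

The third angle is ∠R = 180° − ∠P − ∠Q = 122.60°.
Law of sines: p = r·sin P/sin R ≈ 3.8051.
Law of sines: q = r·sin Q/sin R ≈ 1.5226.
Circumradius = r/(2 sin R) ≈ 2.8488.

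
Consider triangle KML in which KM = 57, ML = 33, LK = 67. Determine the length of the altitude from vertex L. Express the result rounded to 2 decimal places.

h_L ≈ 32.97

Semiperimeter s = (33 + 67 + 57)/2 = 78.5.
Heron's formula: area = √(78.5·45.5·11.5·21.5) ≈ 939.74.
The altitude from L has length 2·area/KM ≈ 32.973.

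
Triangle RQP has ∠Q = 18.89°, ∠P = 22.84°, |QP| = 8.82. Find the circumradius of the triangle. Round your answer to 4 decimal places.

The third angle is ∠R = 180° − ∠Q − ∠P = 138.27°.
Law of sines: |PR| = |QP|·sin Q/sin R ≈ 4.29.
Law of sines: |RQ| = |QP|·sin P/sin R ≈ 5.1434.
Circumradius = |QP|/(2 sin R) ≈ 6.6254.

6.6254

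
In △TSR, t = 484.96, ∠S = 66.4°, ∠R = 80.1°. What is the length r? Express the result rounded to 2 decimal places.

The third angle is ∠T = 180° − ∠S − ∠R = 33.50°.
Law of sines: r = t·sin R/sin T ≈ 865.57.

865.57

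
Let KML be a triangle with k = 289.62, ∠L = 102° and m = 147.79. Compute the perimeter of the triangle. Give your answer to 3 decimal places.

perimeter ≈ 788.864

By the law of cosines, l² = k² + m² − 2·k·m·cos L = 1.2352e+05, so l ≈ 351.45.
Semiperimeter s = (289.62+147.79+351.45)/2 = 394.43.
Perimeter = 289.62 + 147.79 + 351.45 = 788.86.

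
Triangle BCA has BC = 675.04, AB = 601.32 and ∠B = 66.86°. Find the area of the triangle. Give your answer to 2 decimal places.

Area = ½·AB·BC·sin B ≈ 1.8663e+05.

area ≈ 186629.06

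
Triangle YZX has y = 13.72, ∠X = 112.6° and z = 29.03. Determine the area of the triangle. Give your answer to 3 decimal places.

Area = ½·y·z·sin X ≈ 183.85.

183.853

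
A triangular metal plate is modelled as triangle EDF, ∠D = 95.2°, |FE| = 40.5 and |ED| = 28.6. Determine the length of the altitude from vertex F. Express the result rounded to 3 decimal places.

h_F ≈ 26.093

Law of sines: sin F = |ED|·sin D/|FE| ≈ 0.70327.
Since |FE| ≥ |ED|, only the acute value applies: ∠F ≈ 44.69°.
Then ∠E = 180° − ∠D − ∠F ≈ 40.11°.
Law of sines gives |DF| = |FE|·sin E/sin D ≈ 26.2.
Area = ½·|FE|·|ED|·sin E ≈ 373.12.
The altitude from F has length 2·area/|ED| ≈ 26.093.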